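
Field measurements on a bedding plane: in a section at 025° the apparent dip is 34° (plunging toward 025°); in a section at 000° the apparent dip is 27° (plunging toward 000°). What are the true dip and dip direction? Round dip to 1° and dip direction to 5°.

true dip 36°, dip direction 045°

The two traces are lines in the plane: v₁ = (sin 25°·cos 34°, cos 25°·cos 34°, −sin 34°), v₂ = (sin 0°·cos 27°, cos 0°·cos 27°, −sin 27°).
n = v₁ × v₂ = (0.157, 0.159, 0.312) (taken with n_z > 0).
True dip = arccos(n_z / |n|) = arccos(0.8130) = 35.6°.
The horizontal component of n points toward azimuth atan2(n_x, n_y) = 45°, the dip direction.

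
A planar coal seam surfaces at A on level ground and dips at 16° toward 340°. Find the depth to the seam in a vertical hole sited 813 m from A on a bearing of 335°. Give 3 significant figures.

The hole lies 5° from the dip direction, so the down-dip offset is 813 × cos 5° = 809.91 m.
Depth = down-dip offset × tan(dip) = 809.91 × tan 16° = 809.91 × 0.2867
Depth = 232.24 m

232 m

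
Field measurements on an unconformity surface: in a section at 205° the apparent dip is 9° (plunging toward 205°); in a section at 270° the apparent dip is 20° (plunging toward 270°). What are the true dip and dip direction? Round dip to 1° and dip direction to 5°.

The two traces are lines in the plane: v₁ = (sin 205°·cos 9°, cos 205°·cos 9°, −sin 9°), v₂ = (sin 270°·cos 20°, cos 270°·cos 20°, −sin 20°).
n = v₁ × v₂ = (-0.306, -0.004, 0.841) (taken with n_z > 0).
Dip δ = arctan(|n_h|/n_z) = arctan(0.306/0.841) = 20.0°.
The horizontal component of n points toward azimuth atan2(n_x, n_y) = 269°, the dip direction.

true dip 20°, dip direction 270°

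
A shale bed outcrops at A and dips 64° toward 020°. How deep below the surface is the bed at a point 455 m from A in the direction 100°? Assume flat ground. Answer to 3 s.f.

The hole lies 80° from the dip direction, so the down-dip offset is 455 × cos 80° = 79.01 m.
Depth = down-dip offset × tan(dip) = 79.01 × tan 64° = 79.01 × 2.0503
Depth = 161.99 m

162 m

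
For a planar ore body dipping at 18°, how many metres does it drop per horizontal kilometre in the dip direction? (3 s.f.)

drop per km = 1000 × tan 18° = 1000 × 0.3249

325 m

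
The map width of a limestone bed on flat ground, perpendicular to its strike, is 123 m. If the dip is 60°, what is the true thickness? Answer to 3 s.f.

107 m

True thickness t = w · sin(dip) = 123 × sin 60°
t = 123 × 0.8660 = 106.521 m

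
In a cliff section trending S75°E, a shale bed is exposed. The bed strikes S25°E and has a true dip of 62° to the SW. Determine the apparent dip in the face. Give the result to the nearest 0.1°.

55.2°

The strike is S25°E and the section trends S75°E; the acute angle between them is β = 50°.
tan α = tan 62° × sin 50° = 1.8807 × 0.7660 = 1.4407
apparent dip = arctan 1.4407 = 55.24°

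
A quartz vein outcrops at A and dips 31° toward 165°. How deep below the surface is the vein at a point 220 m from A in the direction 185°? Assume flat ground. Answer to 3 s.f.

124 m

The hole lies 20° from the dip direction, so the down-dip offset is 220 × cos 20° = 206.73 m.
Depth = down-dip offset × tan(dip) = 206.73 × tan 31° = 206.73 × 0.6009
Depth = 124.22 m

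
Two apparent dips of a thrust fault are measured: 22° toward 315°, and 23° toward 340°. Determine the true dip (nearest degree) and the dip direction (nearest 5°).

true dip 23°, dip direction 335°

The two traces are lines in the plane: v₁ = (sin 315°·cos 22°, cos 315°·cos 22°, −sin 22°), v₂ = (sin 340°·cos 23°, cos 340°·cos 23°, −sin 23°).
Cross product v₁ × v₂ gives the pole to the plane: n ∝ (-0.068, 0.138, 0.361).
tan δ = √(n_x²+n_y²)/n_z = 0.154/0.361, so δ = 23.1°.
The horizontal component of n points toward azimuth atan2(n_x, n_y) = 334°, the dip direction.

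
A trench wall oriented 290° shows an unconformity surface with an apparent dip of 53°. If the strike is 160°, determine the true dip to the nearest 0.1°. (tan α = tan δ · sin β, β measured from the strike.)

60.0°

The section is 50° from the strike.
tan(true dip) = tan 53° / sin 50° = 1.7323
true dip = arctan 1.7323 = 60.00°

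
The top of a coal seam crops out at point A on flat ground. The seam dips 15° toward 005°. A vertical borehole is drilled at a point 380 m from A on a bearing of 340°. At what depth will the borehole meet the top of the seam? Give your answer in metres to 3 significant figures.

The hole lies 25° from the dip direction, so the down-dip offset is 380 × cos 25° = 344.40 m.
Depth = down-dip offset × tan(dip) = 344.40 × tan 15° = 344.40 × 0.2679
Depth = 92.28 m

92.3 m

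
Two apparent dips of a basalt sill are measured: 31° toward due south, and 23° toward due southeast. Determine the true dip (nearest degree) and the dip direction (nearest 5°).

true dip 31°, dip direction 180°

The two traces are lines in the plane: v₁ = (sin 180°·cos 31°, cos 180°·cos 31°, −sin 31°), v₂ = (sin 135°·cos 23°, cos 135°·cos 23°, −sin 23°).
Cross product v₁ × v₂ gives the pole to the plane: n ∝ (-0.000, -0.335, 0.558).
Dip δ = arctan(|n_h|/n_z) = arctan(0.335/0.558) = 31.0°.
The horizontal component of n points toward azimuth atan2(n_x, n_y) = 180°, the dip direction.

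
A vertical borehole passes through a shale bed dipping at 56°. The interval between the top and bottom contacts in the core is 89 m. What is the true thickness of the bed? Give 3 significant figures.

True thickness t = h · cos(dip) = 89 × cos 56°
t = 89 × 0.5592 = 49.768 m

49.8 m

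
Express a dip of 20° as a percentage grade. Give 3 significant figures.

grade % = 100 × tan 20° = 100 × 0.3640

36.4%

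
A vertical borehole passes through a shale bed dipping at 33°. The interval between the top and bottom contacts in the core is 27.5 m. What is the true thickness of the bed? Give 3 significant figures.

True thickness t = h · cos(dip) = 27.5 × cos 33°
t = 27.5 × 0.8387 = 23.063 m

23.1 m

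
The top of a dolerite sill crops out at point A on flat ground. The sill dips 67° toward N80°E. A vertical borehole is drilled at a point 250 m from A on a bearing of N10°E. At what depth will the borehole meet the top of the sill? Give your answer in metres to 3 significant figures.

The hole lies 70° from the dip direction, so the down-dip offset is 250 × cos 70° = 85.51 m.
Depth = down-dip offset × tan(dip) = 85.51 × tan 67° = 85.51 × 2.3559
Depth = 201.44 m

201 m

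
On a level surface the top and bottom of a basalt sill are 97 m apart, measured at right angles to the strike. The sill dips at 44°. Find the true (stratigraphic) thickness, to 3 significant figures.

67.4 m

True thickness t = w · sin(dip) = 97 × sin 44°
t = 97 × 0.6947 = 67.382 m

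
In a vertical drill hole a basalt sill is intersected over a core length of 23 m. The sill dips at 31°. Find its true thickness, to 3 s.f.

True thickness t = h · cos(dip) = 23 × cos 31°
t = 23 × 0.8572 = 19.715 m

19.7 m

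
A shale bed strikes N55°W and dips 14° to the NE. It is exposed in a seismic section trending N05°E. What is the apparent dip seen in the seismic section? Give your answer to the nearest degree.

Angle between strike (N55°W) and section (N05°E): β = 60°.
tan α = tan 14° × sin 60° = 0.2493 × 0.8660 = 0.2159
α = arctan(0.2159) = 12.18°

12°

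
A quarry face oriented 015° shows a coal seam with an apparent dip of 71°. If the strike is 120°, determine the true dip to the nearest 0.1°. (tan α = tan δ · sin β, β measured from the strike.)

71.6°

β = acute angle between strike 120° and section 015° = 75°.
tan(true dip) = tan 71° / sin 75° = 3.0067
true dip = arctan 3.0067 = 71.60°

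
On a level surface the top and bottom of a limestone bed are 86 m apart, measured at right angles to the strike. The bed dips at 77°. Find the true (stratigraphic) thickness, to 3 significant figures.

83.8 m

True thickness t = w · sin(dip) = 86 × sin 77°
t = 86 × 0.9744 = 83.796 m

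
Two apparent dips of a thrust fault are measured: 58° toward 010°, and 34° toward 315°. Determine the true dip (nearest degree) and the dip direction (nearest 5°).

true dip 58°, dip direction 020°

The two traces are lines in the plane: v₁ = (sin 10°·cos 58°, cos 10°·cos 58°, −sin 58°), v₂ = (sin 315°·cos 34°, cos 315°·cos 34°, −sin 34°).
The plane normal is n = v₁ × v₂ ∝ (0.205, 0.549, 0.360).
True dip = arccos(n_z / |n|) = arccos(0.5235) = 58.4°.
Dip direction = atan2(0.205, 0.549) = 21° (azimuth of n's horizontal projection).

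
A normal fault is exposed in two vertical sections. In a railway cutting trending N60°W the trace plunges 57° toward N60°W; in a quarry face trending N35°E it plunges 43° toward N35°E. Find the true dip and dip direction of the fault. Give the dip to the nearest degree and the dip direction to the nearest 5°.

true dip 62°, dip direction 335°

Represent each trace as a vector plunging at its apparent dip toward its trend (east-north-up frame): v₁ = (-0.472, 0.272, -0.839), v₂ = (0.419, 0.599, -0.682).
The plane normal is n = v₁ × v₂ ∝ (-0.317, 0.673, 0.397).
tan δ = √(n_x²+n_y²)/n_z = 0.744/0.397, so δ = 61.9°.
Dip direction = azimuth of (n_x, n_y) = atan2(-0.317, 0.673) = 335°.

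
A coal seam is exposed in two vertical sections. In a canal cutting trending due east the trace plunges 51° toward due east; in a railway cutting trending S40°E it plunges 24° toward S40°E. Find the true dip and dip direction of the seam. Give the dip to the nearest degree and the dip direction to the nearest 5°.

The two traces are lines in the plane: v₁ = (sin 90°·cos 51°, cos 90°·cos 51°, −sin 51°), v₂ = (sin 140°·cos 24°, cos 140°·cos 24°, −sin 24°).
The plane normal is n = v₁ × v₂ ∝ (0.544, 0.200, 0.440).
tan δ = √(n_x²+n_y²)/n_z = 0.580/0.440, so δ = 52.8°.
Dip direction = atan2(0.544, 0.200) = 70° (azimuth of n's horizontal projection).

true dip 53°, dip direction 070°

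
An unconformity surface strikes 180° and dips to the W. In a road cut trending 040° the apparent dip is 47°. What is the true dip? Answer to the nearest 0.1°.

β = acute angle between strike 180° and section 040° = 40°.
tan δ = tan α / sin β = tan 47° / sin 40° = 1.0724 / 0.6428 = 1.6683
δ = arctan(1.6683) = 59.06°

59.1°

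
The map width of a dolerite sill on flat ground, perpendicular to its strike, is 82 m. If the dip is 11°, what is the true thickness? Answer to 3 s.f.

True thickness t = w · sin(dip) = 82 × sin 11°
t = 82 × 0.1908 = 15.646 m

15.6 m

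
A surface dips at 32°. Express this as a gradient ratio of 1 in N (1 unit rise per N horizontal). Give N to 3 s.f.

1 : N means tan θ = 1/N, so N = 1/tan 32° = 1/0.6249

1 in 1.60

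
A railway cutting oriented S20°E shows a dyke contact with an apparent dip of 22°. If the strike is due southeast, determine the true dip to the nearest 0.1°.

43.7°

β = acute angle between strike due southeast and section S20°E = 25°.
tan(true dip) = tan 22° / sin 25° = 0.9560
δ = arctan(0.9560) = 43.71°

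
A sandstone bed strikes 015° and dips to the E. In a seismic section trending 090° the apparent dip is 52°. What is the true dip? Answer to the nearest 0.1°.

β = acute angle between strike 015° and section 090° = 75°.
tan δ = tan α / sin β = tan 52° / sin 75° = 1.2799 / 0.9659 = 1.3251
δ = arctan(1.3251) = 52.96°

53.0°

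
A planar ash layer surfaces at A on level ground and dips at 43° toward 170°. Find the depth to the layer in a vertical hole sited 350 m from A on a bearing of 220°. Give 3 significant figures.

210 m

The hole lies 50° from the dip direction, so the down-dip offset is 350 × cos 50° = 224.98 m.
Depth = down-dip offset × tan(dip) = 224.98 × tan 43° = 224.98 × 0.9325
Depth = 209.79 m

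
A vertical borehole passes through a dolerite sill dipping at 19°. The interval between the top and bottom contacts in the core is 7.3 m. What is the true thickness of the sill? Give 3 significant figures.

6.90 m

True thickness t = h · cos(dip) = 7.3 × cos 19°
t = 7.3 × 0.9455 = 6.902 m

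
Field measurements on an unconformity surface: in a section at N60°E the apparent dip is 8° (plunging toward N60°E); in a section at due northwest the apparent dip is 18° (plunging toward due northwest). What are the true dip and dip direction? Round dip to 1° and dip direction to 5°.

true dip 22°, dip direction 350°

Represent each trace as a vector plunging at its apparent dip toward its trend (east-north-up frame): v₁ = (0.858, 0.495, -0.139), v₂ = (-0.672, 0.672, -0.309).
The plane normal is n = v₁ × v₂ ∝ (-0.059, 0.359, 0.910).
True dip = arccos(n_z / |n|) = arccos(0.9286) = 21.8°.
The horizontal component of n points toward azimuth atan2(n_x, n_y) = 351°, the dip direction.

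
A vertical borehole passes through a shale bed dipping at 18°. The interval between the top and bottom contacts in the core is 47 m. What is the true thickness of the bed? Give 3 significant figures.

44.7 m

True thickness t = h · cos(dip) = 47 × cos 18°
t = 47 × 0.9511 = 44.700 m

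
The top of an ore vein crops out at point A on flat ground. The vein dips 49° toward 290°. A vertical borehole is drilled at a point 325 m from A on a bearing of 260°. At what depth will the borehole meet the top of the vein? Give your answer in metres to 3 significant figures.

The hole lies 30° from the dip direction, so the down-dip offset is 325 × cos 30° = 281.46 m.
Depth = down-dip offset × tan(dip) = 281.46 × tan 49° = 281.46 × 1.1504
Depth = 323.78 m

324 m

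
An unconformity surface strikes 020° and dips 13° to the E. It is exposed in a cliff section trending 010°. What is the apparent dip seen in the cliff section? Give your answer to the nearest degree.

The section lies 10° from the strike.
tan(apparent dip) = tan 13° · sin 10° = 0.0401
apparent dip = arctan 0.0401 = 2.30°

2°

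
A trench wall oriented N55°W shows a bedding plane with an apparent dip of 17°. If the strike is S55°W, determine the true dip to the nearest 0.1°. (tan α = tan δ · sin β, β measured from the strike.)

18.0°

β = acute angle between strike S55°W and section N55°W = 70°.
tan δ = tan α / sin β = tan 17° / sin 70° = 0.3057 / 0.9397 = 0.3254
δ = arctan(0.3254) = 18.02°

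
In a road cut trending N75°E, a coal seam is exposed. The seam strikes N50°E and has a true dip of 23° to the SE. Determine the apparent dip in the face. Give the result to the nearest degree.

The strike is N50°E and the section trends N75°E; the acute angle between them is β = 25°.
tan(apparent dip) = tan 23° · sin 25° = 0.1794
α = arctan(0.1794) = 10.17°

10°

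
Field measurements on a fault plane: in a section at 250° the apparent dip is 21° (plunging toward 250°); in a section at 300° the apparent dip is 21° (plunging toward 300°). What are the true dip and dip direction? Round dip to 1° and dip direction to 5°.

Represent each trace as a vector plunging at its apparent dip toward its trend (east-north-up frame): v₁ = (-0.877, -0.319, -0.358), v₂ = (-0.809, 0.467, -0.358).
n = v₁ × v₂ = (-0.282, 0.025, 0.668) (taken with n_z > 0).
Dip δ = arctan(|n_h|/n_z) = arctan(0.283/0.668) = 23.0°.
Dip direction = azimuth of (n_x, n_y) = atan2(-0.282, 0.025) = 275°.

true dip 23°, dip direction 275°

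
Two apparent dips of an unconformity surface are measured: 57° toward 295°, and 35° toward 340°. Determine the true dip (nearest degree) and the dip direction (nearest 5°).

true dip 59°, dip direction 275°

Represent each trace as a vector plunging at its apparent dip toward its trend (east-north-up frame): v₁ = (-0.494, 0.230, -0.839), v₂ = (-0.280, 0.770, -0.574).
n = v₁ × v₂ = (-0.514, 0.048, 0.315) (taken with n_z > 0).
Dip δ = arctan(|n_h|/n_z) = arctan(0.516/0.315) = 58.5°.
The horizontal component of n points toward azimuth atan2(n_x, n_y) = 275°, the dip direction.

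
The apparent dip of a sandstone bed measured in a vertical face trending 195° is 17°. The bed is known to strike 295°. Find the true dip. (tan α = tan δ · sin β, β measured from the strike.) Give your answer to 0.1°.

β = acute angle between strike 295° and section 195° = 80°.
tan δ = tan α / sin β = tan 17° / sin 80° = 0.3057 / 0.9848 = 0.3104
true dip = arctan 0.3104 = 17.25°

17.2°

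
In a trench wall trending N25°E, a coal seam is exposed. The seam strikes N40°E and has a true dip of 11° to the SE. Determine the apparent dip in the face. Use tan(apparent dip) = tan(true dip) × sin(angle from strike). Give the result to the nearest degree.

The section lies 15° from the strike.
tan(apparent dip) = tan 11° · sin 15° = 0.0503
apparent dip = arctan 0.0503 = 2.88°

3°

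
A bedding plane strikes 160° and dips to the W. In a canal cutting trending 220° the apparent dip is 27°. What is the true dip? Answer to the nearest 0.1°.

The section is 60° from the strike.
tan(true dip) = tan 27° / sin 60° = 0.5883
δ = arctan(0.5883) = 30.47°

30.5°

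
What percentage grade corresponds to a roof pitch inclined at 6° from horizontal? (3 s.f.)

10.5%

grade % = 100 × tan 6° = 100 × 0.1051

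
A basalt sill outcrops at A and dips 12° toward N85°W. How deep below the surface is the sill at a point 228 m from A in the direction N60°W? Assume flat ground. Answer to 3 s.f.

43.9 m

The hole lies 25° from the dip direction, so the down-dip offset is 228 × cos 25° = 206.64 m.
Depth = down-dip offset × tan(dip) = 206.64 × tan 12° = 206.64 × 0.2126
Depth = 43.92 m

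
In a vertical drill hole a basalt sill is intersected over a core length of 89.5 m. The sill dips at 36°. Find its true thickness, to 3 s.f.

True thickness t = h · cos(dip) = 89.5 × cos 36°
t = 89.5 × 0.8090 = 72.407 m

72.4 m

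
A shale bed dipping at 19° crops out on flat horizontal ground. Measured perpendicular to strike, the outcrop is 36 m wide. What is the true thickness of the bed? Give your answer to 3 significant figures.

True thickness t = w · sin(dip) = 36 × sin 19°
t = 36 × 0.3256 = 11.720 m

11.7 m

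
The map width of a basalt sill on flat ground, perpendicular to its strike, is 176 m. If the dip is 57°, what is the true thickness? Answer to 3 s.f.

148 m

True thickness t = w · sin(dip) = 176 × sin 57°
t = 176 × 0.8387 = 147.606 m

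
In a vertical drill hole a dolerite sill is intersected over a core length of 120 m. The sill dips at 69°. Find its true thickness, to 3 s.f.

43.0 m

True thickness t = h · cos(dip) = 120 × cos 69°
t = 120 × 0.3584 = 43.004 m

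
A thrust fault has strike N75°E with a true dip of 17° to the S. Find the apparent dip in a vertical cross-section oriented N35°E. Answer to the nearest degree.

11°

The section lies 40° from the strike.
tan(apparent dip) = tan 17° · sin 40° = 0.1965
apparent dip = arctan 0.1965 = 11.12°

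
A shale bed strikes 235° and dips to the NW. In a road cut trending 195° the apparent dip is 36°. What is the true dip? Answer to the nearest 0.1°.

β = acute angle between strike 235° and section 195° = 40°.
tan(true dip) = tan 36° / sin 40° = 1.1303
true dip = arctan 1.1303 = 48.50°

48.5°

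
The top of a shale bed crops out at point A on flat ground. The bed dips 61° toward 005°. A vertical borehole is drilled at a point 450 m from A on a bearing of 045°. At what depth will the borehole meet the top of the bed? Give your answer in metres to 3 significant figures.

622 m

The hole lies 40° from the dip direction, so the down-dip offset is 450 × cos 40° = 344.72 m.
Depth = down-dip offset × tan(dip) = 344.72 × tan 61° = 344.72 × 1.8040
Depth = 621.89 m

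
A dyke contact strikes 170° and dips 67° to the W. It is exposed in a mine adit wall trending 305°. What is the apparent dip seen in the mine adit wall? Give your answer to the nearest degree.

59°

Angle between strike (170°) and section (305°): β = 45°.
tan(apparent dip) = tan 67° · sin 45° = 1.6658
α = arctan(1.6658) = 59.02°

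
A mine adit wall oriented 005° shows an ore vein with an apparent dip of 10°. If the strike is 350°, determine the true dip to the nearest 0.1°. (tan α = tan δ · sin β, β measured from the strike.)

34.3°

β = acute angle between strike 350° and section 005° = 15°.
tan δ = tan α / sin β = tan 10° / sin 15° = 0.1763 / 0.2588 = 0.6813
δ = arctan(0.6813) = 34.27°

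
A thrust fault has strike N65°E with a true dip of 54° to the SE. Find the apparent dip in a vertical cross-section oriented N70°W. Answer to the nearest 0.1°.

44.2°

The section lies 45° from the strike.
tan α = tan 54° × sin 45° = 1.3764 × 0.7071 = 0.9732
apparent dip = arctan 0.9732 = 44.22°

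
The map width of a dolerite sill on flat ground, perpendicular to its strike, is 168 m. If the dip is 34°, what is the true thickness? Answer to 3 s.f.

93.9 m

True thickness t = w · sin(dip) = 168 × sin 34°
t = 168 × 0.5592 = 93.944 m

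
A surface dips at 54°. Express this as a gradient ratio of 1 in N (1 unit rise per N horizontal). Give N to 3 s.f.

1 in 0.727

1 : N means tan θ = 1/N, so N = 1/tan 54° = 1/1.3764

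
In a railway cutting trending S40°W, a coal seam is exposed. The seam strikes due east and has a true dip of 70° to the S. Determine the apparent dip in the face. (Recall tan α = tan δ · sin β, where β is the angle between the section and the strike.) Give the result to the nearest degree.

The section lies 50° from the strike.
tan α = tan 70° × sin 50° = 2.7475 × 0.7660 = 2.1047
α = arctan(2.1047) = 64.59°

65°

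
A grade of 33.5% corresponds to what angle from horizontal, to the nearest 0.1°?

18.5°

tan θ = 33.5/100 = 0.3350
θ = arctan(0.3350) = 18.52°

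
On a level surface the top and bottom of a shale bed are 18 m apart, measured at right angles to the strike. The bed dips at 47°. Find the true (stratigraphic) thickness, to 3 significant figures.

13.2 m

True thickness t = w · sin(dip) = 18 × sin 47°
t = 18 × 0.7314 = 13.164 m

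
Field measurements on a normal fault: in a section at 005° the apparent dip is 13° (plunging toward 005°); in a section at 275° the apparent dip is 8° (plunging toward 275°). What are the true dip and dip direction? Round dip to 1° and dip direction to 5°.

Each apparent-dip line lies in the plane. As unit vectors (x east, y north, z up), v₁ plunges 13°→005° and v₂ plunges 8°→275°.
The plane normal is n = v₁ × v₂ ∝ (-0.116, 0.234, 0.965).
tan δ = √(n_x²+n_y²)/n_z = 0.261/0.965, so δ = 15.1°.
The horizontal component of n points toward azimuth atan2(n_x, n_y) = 334°, the dip direction.

true dip 15°, dip direction 335°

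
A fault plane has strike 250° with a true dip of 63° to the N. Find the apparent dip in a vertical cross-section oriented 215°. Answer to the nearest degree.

Angle between strike (250°) and section (215°): β = 35°.
tan(apparent dip) = tan 63° · sin 35° = 1.1257
apparent dip = arctan 1.1257 = 48.38°

48°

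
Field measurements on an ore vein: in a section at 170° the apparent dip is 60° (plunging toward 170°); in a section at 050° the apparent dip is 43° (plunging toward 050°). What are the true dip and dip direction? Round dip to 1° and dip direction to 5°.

true dip 70°, dip direction 120°

The two traces are lines in the plane: v₁ = (sin 170°·cos 60°, cos 170°·cos 60°, −sin 60°), v₂ = (sin 50°·cos 43°, cos 50°·cos 43°, −sin 43°).
n = v₁ × v₂ = (0.743, -0.426, 0.317) (taken with n_z > 0).
True dip = arccos(n_z / |n|) = arccos(0.3468) = 69.7°.
The horizontal component of n points toward azimuth atan2(n_x, n_y) = 120°, the dip direction.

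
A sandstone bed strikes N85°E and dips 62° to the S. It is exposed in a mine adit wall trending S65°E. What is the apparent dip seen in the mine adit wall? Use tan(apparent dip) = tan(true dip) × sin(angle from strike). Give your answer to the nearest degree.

The strike is N85°E and the section trends S65°E; the acute angle between them is β = 30°.
tan α = tan 62° × sin 30° = 1.8807 × 0.5000 = 0.9404
apparent dip = arctan 0.9404 = 43.24°

43°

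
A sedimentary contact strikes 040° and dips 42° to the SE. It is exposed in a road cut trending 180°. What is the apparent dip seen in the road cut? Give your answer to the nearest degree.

30°

Angle between strike (040°) and section (180°): β = 40°.
tan(apparent dip) = tan 42° · sin 40° = 0.5788
apparent dip = arctan 0.5788 = 30.06°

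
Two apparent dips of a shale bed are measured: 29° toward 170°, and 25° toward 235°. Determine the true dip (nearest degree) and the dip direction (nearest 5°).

true dip 31°, dip direction 195°

Each apparent-dip line lies in the plane. As unit vectors (x east, y north, z up), v₁ plunges 29°→170° and v₂ plunges 25°→235°.
n = v₁ × v₂ = (-0.112, -0.424, 0.718) (taken with n_z > 0).
Dip δ = arctan(|n_h|/n_z) = arctan(0.439/0.718) = 31.4°.
Dip direction = atan2(-0.112, -0.424) = 195° (azimuth of n's horizontal projection).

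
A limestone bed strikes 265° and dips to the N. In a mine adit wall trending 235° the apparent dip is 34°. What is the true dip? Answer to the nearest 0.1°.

The section is 30° from the strike.
tan(true dip) = tan 34° / sin 30° = 1.3490
δ = arctan(1.3490) = 53.45°

53.5°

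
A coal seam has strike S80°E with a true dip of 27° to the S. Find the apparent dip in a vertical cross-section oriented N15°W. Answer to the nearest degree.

The section lies 65° from the strike.
tan α = tan 27° × sin 65° = 0.5095 × 0.9063 = 0.4618
α = arctan(0.4618) = 24.79°

25°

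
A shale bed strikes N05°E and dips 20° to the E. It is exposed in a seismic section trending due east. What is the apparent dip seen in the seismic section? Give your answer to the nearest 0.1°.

The section lies 85° from the strike.
tan α = tan 20° × sin 85° = 0.3640 × 0.9962 = 0.3626
α = arctan(0.3626) = 19.93°

19.9°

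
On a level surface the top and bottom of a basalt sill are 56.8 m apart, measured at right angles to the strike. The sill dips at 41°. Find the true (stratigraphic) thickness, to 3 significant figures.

37.3 m

True thickness t = w · sin(dip) = 56.8 × sin 41°
t = 56.8 × 0.6561 = 37.264 m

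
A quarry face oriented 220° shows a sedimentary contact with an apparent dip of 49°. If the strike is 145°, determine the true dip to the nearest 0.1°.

β = acute angle between strike 145° and section 220° = 75°.
tan δ = tan α / sin β = tan 49° / sin 75° = 1.1504 / 0.9659 = 1.1909
true dip = arctan 1.1909 = 49.98°

50.0°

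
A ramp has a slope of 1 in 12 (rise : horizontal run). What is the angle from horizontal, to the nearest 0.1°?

4.8°

tan θ = 1/12 = 0.0833
θ = arctan(0.0833) = 4.76°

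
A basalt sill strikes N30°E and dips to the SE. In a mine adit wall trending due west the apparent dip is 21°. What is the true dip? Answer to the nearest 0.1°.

β = acute angle between strike N30°E and section due west = 60°.
tan(true dip) = tan 21° / sin 60° = 0.4432
δ = arctan(0.4432) = 23.91°

23.9°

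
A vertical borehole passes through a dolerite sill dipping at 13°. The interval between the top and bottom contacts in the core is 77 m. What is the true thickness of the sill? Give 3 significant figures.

75.0 m

True thickness t = h · cos(dip) = 77 × cos 13°
t = 77 × 0.9744 = 75.026 m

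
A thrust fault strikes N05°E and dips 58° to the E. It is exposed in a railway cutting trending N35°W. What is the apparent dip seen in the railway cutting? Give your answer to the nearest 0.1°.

45.8°

Angle between strike (N05°E) and section (N35°W): β = 40°.
tan α = tan 58° × sin 40° = 1.6003 × 0.6428 = 1.0287
apparent dip = arctan 1.0287 = 45.81°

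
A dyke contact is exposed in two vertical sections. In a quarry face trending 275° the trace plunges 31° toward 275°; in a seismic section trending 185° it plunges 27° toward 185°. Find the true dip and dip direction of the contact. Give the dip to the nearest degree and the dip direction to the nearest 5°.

true dip 38°, dip direction 235°

The two traces are lines in the plane: v₁ = (sin 275°·cos 31°, cos 275°·cos 31°, −sin 31°), v₂ = (sin 185°·cos 27°, cos 185°·cos 27°, −sin 27°).
Cross product v₁ × v₂ gives the pole to the plane: n ∝ (-0.491, -0.348, 0.764).
Dip δ = arctan(|n_h|/n_z) = arctan(0.602/0.764) = 38.2°.
The horizontal component of n points toward azimuth atan2(n_x, n_y) = 235°, the dip direction.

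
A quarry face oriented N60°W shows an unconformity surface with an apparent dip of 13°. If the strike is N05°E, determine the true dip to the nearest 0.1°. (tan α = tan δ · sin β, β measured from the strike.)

14.3°

The section is 65° from the strike.
tan(true dip) = tan 13° / sin 65° = 0.2547
δ = arctan(0.2547) = 14.29°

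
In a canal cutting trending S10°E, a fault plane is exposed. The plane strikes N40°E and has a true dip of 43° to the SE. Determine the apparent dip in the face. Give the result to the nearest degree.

The strike is N40°E and the section trends S10°E; the acute angle between them is β = 50°.
tan(apparent dip) = tan 43° · sin 50° = 0.7143
apparent dip = arctan 0.7143 = 35.54°

36°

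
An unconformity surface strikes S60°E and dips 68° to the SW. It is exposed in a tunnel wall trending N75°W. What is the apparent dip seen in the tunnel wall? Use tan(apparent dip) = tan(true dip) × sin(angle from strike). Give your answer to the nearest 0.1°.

The section lies 15° from the strike.
tan(apparent dip) = tan 68° · sin 15° = 0.6406
α = arctan(0.6406) = 32.64°

32.6°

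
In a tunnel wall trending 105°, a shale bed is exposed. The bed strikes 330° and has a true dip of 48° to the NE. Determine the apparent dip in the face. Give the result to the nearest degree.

Angle between strike (330°) and section (105°): β = 45°.
tan α = tan 48° × sin 45° = 1.1106 × 0.7071 = 0.7853
α = arctan(0.7853) = 38.14°

38°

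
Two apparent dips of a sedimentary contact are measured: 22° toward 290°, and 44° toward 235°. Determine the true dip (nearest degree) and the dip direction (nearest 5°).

Represent each trace as a vector plunging at its apparent dip toward its trend (east-north-up frame): v₁ = (-0.871, 0.317, -0.375), v₂ = (-0.589, -0.413, -0.695).
n = v₁ × v₂ = (-0.375, -0.384, 0.546) (taken with n_z > 0).
Dip δ = arctan(|n_h|/n_z) = arctan(0.537/0.546) = 44.5°.
The horizontal component of n points toward azimuth atan2(n_x, n_y) = 224°, the dip direction.

true dip 45°, dip direction 225°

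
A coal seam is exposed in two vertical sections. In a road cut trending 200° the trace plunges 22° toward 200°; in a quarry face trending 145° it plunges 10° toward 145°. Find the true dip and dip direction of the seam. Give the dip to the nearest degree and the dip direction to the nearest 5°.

true dip 22°, dip direction 210°

Each apparent-dip line lies in the plane. As unit vectors (x east, y north, z up), v₁ plunges 22°→200° and v₂ plunges 10°→145°.
The plane normal is n = v₁ × v₂ ∝ (-0.151, -0.267, 0.748).
True dip = arccos(n_z / |n|) = arccos(0.9254) = 22.3°.
Dip direction = azimuth of (n_x, n_y) = atan2(-0.151, -0.267) = 210°.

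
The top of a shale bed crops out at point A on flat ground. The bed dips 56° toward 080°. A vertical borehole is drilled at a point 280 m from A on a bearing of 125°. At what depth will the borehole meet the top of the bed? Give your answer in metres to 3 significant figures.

294 m

The hole lies 45° from the dip direction, so the down-dip offset is 280 × cos 45° = 197.99 m.
Depth = down-dip offset × tan(dip) = 197.99 × tan 56° = 197.99 × 1.4826
Depth = 293.53 m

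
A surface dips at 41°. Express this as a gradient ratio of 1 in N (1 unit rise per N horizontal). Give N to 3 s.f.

1 in 1.15

1 : N means tan θ = 1/N, so N = 1/tan 41° = 1/0.8693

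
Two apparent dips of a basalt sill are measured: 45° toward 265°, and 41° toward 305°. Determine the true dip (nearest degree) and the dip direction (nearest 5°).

true dip 45°, dip direction 275°

Represent each trace as a vector plunging at its apparent dip toward its trend (east-north-up frame): v₁ = (-0.704, -0.062, -0.707), v₂ = (-0.618, 0.433, -0.656).
The plane normal is n = v₁ × v₂ ∝ (-0.347, 0.025, 0.343).
tan δ = √(n_x²+n_y²)/n_z = 0.347/0.343, so δ = 45.4°.
Dip direction = atan2(-0.347, 0.025) = 274° (azimuth of n's horizontal projection).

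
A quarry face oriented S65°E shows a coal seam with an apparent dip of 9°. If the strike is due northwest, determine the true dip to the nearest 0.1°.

β = acute angle between strike due northwest and section S65°E = 20°.
tan δ = tan α / sin β = tan 9° / sin 20° = 0.1584 / 0.3420 = 0.4631
true dip = arctan 0.4631 = 24.85°

24.8°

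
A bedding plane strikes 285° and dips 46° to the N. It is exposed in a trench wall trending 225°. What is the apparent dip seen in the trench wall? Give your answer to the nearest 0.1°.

The section lies 60° from the strike.
tan α = tan 46° × sin 60° = 1.0355 × 0.8660 = 0.8968
α = arctan(0.8968) = 41.89°

41.9°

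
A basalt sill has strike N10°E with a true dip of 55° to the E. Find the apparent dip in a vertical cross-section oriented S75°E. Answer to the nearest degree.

The strike is N10°E and the section trends S75°E; the acute angle between them is β = 85°.
tan α = tan 55° × sin 85° = 1.4281 × 0.9962 = 1.4227
apparent dip = arctan 1.4227 = 54.90°

55°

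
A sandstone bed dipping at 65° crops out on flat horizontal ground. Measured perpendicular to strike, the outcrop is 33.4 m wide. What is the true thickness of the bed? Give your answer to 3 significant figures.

30.3 m

True thickness t = w · sin(dip) = 33.4 × sin 65°
t = 33.4 × 0.9063 = 30.271 m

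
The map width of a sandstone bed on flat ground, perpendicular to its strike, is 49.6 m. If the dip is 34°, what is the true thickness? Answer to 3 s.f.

True thickness t = w · sin(dip) = 49.6 × sin 34°
t = 49.6 × 0.5592 = 27.736 m

27.7 m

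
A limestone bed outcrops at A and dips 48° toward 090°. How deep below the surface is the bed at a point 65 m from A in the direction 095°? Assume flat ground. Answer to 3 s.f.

The hole lies 5° from the dip direction, so the down-dip offset is 65 × cos 5° = 64.75 m.
Depth = down-dip offset × tan(dip) = 64.75 × tan 48° = 64.75 × 1.1106
Depth = 71.92 m

71.9 m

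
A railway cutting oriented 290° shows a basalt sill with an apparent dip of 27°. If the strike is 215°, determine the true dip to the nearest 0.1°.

The section is 75° from the strike.
tan(true dip) = tan 27° / sin 75° = 0.5275
true dip = arctan 0.5275 = 27.81°

27.8°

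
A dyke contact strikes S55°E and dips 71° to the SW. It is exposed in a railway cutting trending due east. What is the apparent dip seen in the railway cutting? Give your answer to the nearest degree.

The section lies 35° from the strike.
tan α = tan 71° × sin 35° = 2.9042 × 0.5736 = 1.6658
α = arctan(1.6658) = 59.02°

59°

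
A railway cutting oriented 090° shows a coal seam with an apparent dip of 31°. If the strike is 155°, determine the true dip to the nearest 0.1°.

β = acute angle between strike 155° and section 090° = 65°.
tan δ = tan α / sin β = tan 31° / sin 65° = 0.6009 / 0.9063 = 0.6630
true dip = arctan 0.6630 = 33.54°

33.5°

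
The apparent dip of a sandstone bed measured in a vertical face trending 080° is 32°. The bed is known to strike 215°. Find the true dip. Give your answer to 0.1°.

β = acute angle between strike 215° and section 080° = 45°.
tan δ = tan α / sin β = tan 32° / sin 45° = 0.6249 / 0.7071 = 0.8837
δ = arctan(0.8837) = 41.47°

41.5°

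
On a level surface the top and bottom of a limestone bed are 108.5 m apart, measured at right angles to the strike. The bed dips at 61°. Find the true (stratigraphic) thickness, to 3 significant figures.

94.9 m

True thickness t = w · sin(dip) = 108.5 × sin 61°
t = 108.5 × 0.8746 = 94.896 m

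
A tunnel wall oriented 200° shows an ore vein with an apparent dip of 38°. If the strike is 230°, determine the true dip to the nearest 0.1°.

57.4°

β = acute angle between strike 230° and section 200° = 30°.
tan δ = tan α / sin β = tan 38° / sin 30° = 0.7813 / 0.5000 = 1.5626
δ = arctan(1.5626) = 57.38°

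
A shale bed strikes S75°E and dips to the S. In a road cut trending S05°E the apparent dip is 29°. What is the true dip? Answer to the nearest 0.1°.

β = acute angle between strike S75°E and section S05°E = 70°.
tan δ = tan α / sin β = tan 29° / sin 70° = 0.5543 / 0.9397 = 0.5899
δ = arctan(0.5899) = 30.54°

30.5°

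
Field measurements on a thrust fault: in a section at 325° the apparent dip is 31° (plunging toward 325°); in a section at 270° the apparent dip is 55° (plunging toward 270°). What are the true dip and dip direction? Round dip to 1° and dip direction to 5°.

Each apparent-dip line lies in the plane. As unit vectors (x east, y north, z up), v₁ plunges 31°→325° and v₂ plunges 55°→270°.
Cross product v₁ × v₂ gives the pole to the plane: n ∝ (-0.575, -0.107, 0.403).
Dip δ = arctan(|n_h|/n_z) = arctan(0.585/0.403) = 55.5°.
Dip direction = azimuth of (n_x, n_y) = atan2(-0.575, -0.107) = 259°.

true dip 55°, dip direction 260°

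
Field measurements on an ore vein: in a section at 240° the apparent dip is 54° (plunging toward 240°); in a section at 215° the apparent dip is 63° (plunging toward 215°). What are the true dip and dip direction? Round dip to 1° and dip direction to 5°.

The two traces are lines in the plane: v₁ = (sin 240°·cos 54°, cos 240°·cos 54°, −sin 54°), v₂ = (sin 215°·cos 63°, cos 215°·cos 63°, −sin 63°).
The plane normal is n = v₁ × v₂ ∝ (-0.039, -0.243, 0.113).
tan δ = √(n_x²+n_y²)/n_z = 0.246/0.113, so δ = 65.4°.
The horizontal component of n points toward azimuth atan2(n_x, n_y) = 189°, the dip direction.

true dip 65°, dip direction 190°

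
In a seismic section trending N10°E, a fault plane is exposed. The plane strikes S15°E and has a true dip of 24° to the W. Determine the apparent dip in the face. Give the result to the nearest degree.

The strike is S15°E and the section trends N10°E; the acute angle between them is β = 25°.
tan(apparent dip) = tan 24° · sin 25° = 0.1882
apparent dip = arctan 0.1882 = 10.66°

11°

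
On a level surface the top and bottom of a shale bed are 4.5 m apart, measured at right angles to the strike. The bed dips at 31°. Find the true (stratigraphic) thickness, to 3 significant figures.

2.32 m

True thickness t = w · sin(dip) = 4.5 × sin 31°
t = 4.5 × 0.5150 = 2.318 m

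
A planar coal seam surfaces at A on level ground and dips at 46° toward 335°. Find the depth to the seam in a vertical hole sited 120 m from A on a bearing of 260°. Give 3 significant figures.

32.2 m

The hole lies 75° from the dip direction, so the down-dip offset is 120 × cos 75° = 31.06 m.
Depth = down-dip offset × tan(dip) = 31.06 × tan 46° = 31.06 × 1.0355
Depth = 32.16 m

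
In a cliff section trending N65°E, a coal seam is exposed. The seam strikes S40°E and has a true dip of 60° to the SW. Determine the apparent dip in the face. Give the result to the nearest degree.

59°

The strike is S40°E and the section trends N65°E; the acute angle between them is β = 75°.
tan(apparent dip) = tan 60° · sin 75° = 1.6730
α = arctan(1.6730) = 59.13°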